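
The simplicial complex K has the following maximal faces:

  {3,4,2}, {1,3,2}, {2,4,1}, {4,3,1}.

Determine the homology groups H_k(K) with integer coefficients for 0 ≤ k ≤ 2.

H_0 = Z,  H_1 = 0,  H_2 = Z.

Fix the vertex order 1 < 2 < 3 < 4 and write every simplex with vertices in increasing order. Then dim K = 2 and the simplices of K are:

  0-simplices (4): [1], [2], [3], [4]
  1-simplices (6): [1,2], [1,3], [1,4], [2,3], [2,4], [3,4]
  2-simplices (4): [1,2,3], [1,2,4], [1,3,4], [2,3,4]

giving chain groups C_0 ≅ Z^4, C_1 ≅ Z^6, C_2 ≅ Z^4.

∂_1: C_1 → C_0 is given by ∂[p,q] = [q] − [p]. For instance
  ∂[1,3] = [3] − [1].
As a 4×6 matrix over Z this has rank 3, with invariant factors (1,1,1).

Boundary ∂_2: C_2 → C_1 sends each 2-simplex [p,q,r] to [q,r] − [p,r] + [p,q]. For instance
  ∂[2,3,4] = [3,4] − [2,4] + [2,3],
  ∂[1,3,4] = [3,4] − [1,4] + [1,3].
This gives a 6×4 integer matrix of rank 3; reducing to Smith normal form yields diagonal entries (1,1,1).

Reading off H_k = ker ∂_k / im ∂_{k+1}:

  H_0: rank C_0 − rank ∂_1 = 4 − 3 = 1, and the invariant factors of ∂_1 are all 1, so H_0 = Z.
  H_1: rank ker ∂_1 − rank ∂_2 = (6 − 3) − 3 = 0, and the invariant factors of ∂_2 are all 1, so H_1 = 0.
  H_2: rank ker ∂_2 − rank ∂_3 = (4 − 3) − 0 = 1, and there is no ∂_3, so H_2 = Z.

As a check, the Euler characteristic is 4 − 6 + 4 = 2, which agrees with 1 − 0 + 1 = 2.
(K is a triangulation of the 2-sphere S^2.)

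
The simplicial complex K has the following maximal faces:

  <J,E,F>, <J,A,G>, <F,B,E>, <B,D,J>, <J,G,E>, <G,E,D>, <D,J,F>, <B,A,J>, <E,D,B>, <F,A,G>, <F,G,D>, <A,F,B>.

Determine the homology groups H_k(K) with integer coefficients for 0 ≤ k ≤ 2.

H_0 = Z,  H_1 = Z/2Z,  H_2 = 0.

K has 7 vertices, 18 edges, 12 triangles.
rank ∂_0 = 0, rank ∂_1 = 6 ⇒ b_0 = 7 − 0 − 6 = 1; all invariant factors of ∂_1 are 1 so no torsion. So H_0 ≅ Z.
rank ∂_1 = 6, rank ∂_2 = 12 ⇒ b_1 = 18 − 6 − 12 = 0; ∂_2 has invariant factor(s) [2] giving torsion. So H_1 ≅ Z/2Z.
rank ∂_2 = 12, rank ∂_3 = 0 ⇒ b_2 = 12 − 12 − 0 = 0. So H_2 ≅ 0.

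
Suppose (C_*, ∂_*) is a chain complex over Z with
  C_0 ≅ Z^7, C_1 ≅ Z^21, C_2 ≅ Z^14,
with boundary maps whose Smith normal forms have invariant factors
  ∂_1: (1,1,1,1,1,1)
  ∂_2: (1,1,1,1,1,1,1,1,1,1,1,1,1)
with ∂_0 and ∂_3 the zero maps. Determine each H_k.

H_0 = Z,  H_1 = Z^2,  H_2 = Z.

H_0: b_0 = 7 − 0 − 6 = 1; torsion from ∂_1 factors > 1: none. So H_0 = Z.
H_1: b_1 = 21 − 6 − 13 = 2; torsion from ∂_2 factors > 1: none. So H_1 = Z^2.
H_2: b_2 = 14 − 13 − 0 = 1; torsion from ∂_3 factors > 1: none. So H_2 = Z.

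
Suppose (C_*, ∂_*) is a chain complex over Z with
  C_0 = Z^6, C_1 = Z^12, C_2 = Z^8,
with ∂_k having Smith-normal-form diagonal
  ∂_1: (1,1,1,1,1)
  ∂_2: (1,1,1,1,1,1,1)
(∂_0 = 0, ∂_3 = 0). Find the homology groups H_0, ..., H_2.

H_0 = Z,  H_1 = 0,  H_2 = Z.

H_0: b_0 = 6 − 0 − 5 = 1; torsion from ∂_1 factors > 1: none. So H_0 = Z.
H_1: b_1 = 12 − 5 − 7 = 0; torsion from ∂_2 factors > 1: none. So H_1 = 0.
H_2: b_2 = 8 − 7 − 0 = 1; torsion from ∂_3 factors > 1: none. So H_2 = Z.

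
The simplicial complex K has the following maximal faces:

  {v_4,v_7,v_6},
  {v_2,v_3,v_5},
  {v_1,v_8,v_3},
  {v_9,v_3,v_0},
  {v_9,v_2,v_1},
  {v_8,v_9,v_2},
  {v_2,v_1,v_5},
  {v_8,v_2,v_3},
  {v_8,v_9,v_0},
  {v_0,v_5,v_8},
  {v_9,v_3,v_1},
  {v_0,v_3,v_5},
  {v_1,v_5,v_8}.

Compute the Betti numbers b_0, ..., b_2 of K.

Order the vertices as v_0 < v_1 < v_2 < v_3 < v_4 < v_5 < v_6 < v_7 < v_8 < v_9. Listing each simplex with vertices in this order, K has dimension 2 with simplices:

  0-simplices (10): [v_0], [v_1], [v_2], [v_3], [v_4], [v_5], [v_6], [v_7], [v_8], [v_9]
  1-simplices (21): (21 of them)
  2-simplices (13): (13 of them)

giving chain groups C_0 ≅ Z^10, C_1 ≅ Z^21, C_2 ≅ Z^13.

The boundary map ∂_1: C_1 → C_0 maps an edge to its endpoints' difference, ∂[p,q] = q − p. For instance
  ∂[v_1,v_2] = [v_2] − [v_1].
This gives a 10×21 integer matrix of rank 8; reducing to Smith normal form yields diagonal entries (1,1,1,1,1,1,1,1).

∂_2: C_2 → C_1 sends each 2-simplex [p,q,r] to [q,r] − [p,r] + [p,q]. For instance
  ∂[v_1,v_3,v_8] = [v_3,v_8] − [v_1,v_8] + [v_1,v_3],
  ∂[v_1,v_5,v_8] = [v_5,v_8] − [v_1,v_8] + [v_1,v_5].
The 21×13 boundary matrix has rank 13 and Smith normal form diag(1,1,1,1,1,1,1,1,1,1,1,1,2).

Now H_k = ker ∂_k / im ∂_{k+1}, so:

  H_0: rank C_0 − rank ∂_1 = 10 − 8 = 2, and the invariant factors of ∂_1 are all 1, so H_0 ≅ Z^2.
  H_1: rank ker ∂_1 − rank ∂_2 = (21 − 8) − 13 = 0, and ∂_2 has invariant factor 2 > 1, so H_1 ≅ Z/2.
  H_2: rank ker ∂_2 − rank ∂_3 = (13 − 13) − 0 = 0, and there is no ∂_3, so H_2 ≅ 0.

Hence the Betti numbers are b_0 = 2, b_1 = 0, b_2 = 0.

b_0 = 2, b_1 = 0, b_2 = 0.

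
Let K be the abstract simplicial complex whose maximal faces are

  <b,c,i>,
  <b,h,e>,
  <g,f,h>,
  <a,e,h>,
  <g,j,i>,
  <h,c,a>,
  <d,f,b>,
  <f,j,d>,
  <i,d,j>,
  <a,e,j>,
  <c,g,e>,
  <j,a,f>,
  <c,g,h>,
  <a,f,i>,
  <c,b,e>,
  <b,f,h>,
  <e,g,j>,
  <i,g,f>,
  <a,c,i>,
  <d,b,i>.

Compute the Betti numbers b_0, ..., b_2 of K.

b_0 = 1, b_1 = 1, b_2 = 0.

Take the total order a < b < c < d < e < f < g < h < i < j on the vertex set. Then K (dimension 2) consists of the simplices:

  0-simplices (10): a, b, c, d, e, f, g, h, i, j
  1-simplices (30): ac, ae, af, ah, ai, aj, bc, bd, be, bf, bh, bi, ce, cg, ch, ci, df, di, dj, eg, eh, ej, fg, fh, fi, fj, gh, gi, gj, ij
  2-simplices (20): ach, aci, aeh, aej, afi, afj, bce, bci, bdf, bdi, beh, bfh, ceg, cgh, dfj, dij, egj, fgh, fgi, gij

so the chain groups are C_0 ≅ Z^10, C_1 ≅ Z^30, C_2 ≅ Z^20.

The boundary map ∂_1: C_1 → C_0 is given by ∂[p,q] = [q] − [p].
The resulting 10×30 matrix has rank 9, and its Smith normal form has invariant factors (1,1,1,1,1,1,1,1,1).

The boundary map ∂_2: C_2 → C_1 sends each 2-simplex [p,q,r] to [q,r] − [p,r] + [p,q]. For instance
  ∂aej = ej − aj + ae,
  ∂dfj = fj − dj + df.
As a 30×20 matrix over Z this has rank 20, with invariant factors (1,1,1,1,1,1,1,1,1,1,1,1,1,1,1,1,1,1,1,2).

Now H_k = ker ∂_k / im ∂_{k+1}, so:

  H_0: rank C_0 − rank ∂_1 = 10 − 9 = 1, and the invariant factors of ∂_1 are all 1, so H_0 ≅ Z.
  H_1: rank ker ∂_1 − rank ∂_2 = (30 − 9) − 20 = 1, and ∂_2 has invariant factor 2 > 1, so H_1 ≅ Z ⊕ Z/2Z.
  H_2: rank ker ∂_2 − rank ∂_3 = (20 − 20) − 0 = 0, and there is no ∂_3, so H_2 ≅ 0.

As a check, the Euler characteristic is 10 − 30 + 20 = 0, which agrees with 1 − 1 + 0 = 0.
(K is a triangulation of the Klein bottle.)

Hence the Betti numbers are b_0 = 1, b_1 = 1, b_2 = 0.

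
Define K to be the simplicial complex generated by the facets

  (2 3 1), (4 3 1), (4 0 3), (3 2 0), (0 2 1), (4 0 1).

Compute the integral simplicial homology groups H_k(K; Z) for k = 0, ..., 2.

We work with the vertex ordering 0 < 1 < 2 < 3 < 4. The simplices of K, each written with vertices in increasing order, are:

  0-simplices (5): [0], [1], [2], [3], [4]
  1-simplices (9): [0,1], [0,2], [0,3], [0,4], [1,2], [1,3], [1,4], [2,3], [3,4]
  2-simplices (6): [0,1,2], [0,1,4], [0,2,3], [0,3,4], [1,2,3], [1,3,4]

giving chain groups C_0 ≅ Z^5, C_1 ≅ Z^9, C_2 ≅ Z^6.

Boundary ∂_1: C_1 → C_0 is given by ∂[p,q] = [q] − [p]. For instance
  ∂[3,4] = [4] − [3].
This gives a 5×9 integer matrix of rank 4; reducing to Smith normal form yields diagonal entries (1,1,1,1).

∂_2: C_2 → C_1 acts by ∂[p,q,r] = [q,r] − [p,r] + [p,q]. For instance
  ∂[1,2,3] = [2,3] − [1,3] + [1,2],
  ∂[0,3,4] = [3,4] − [0,4] + [0,3].
The resulting 9×6 matrix has rank 5, and its Smith normal form has invariant factors (1,1,1,1,1).

From H_k ≅ ker(∂_k) / im(∂_{k+1}) we obtain:

  H_0: rank C_0 − rank ∂_1 = 5 − 4 = 1, and the invariant factors of ∂_1 are all 1, so H_0 ≅ Z.
  H_1: rank ker ∂_1 − rank ∂_2 = (9 − 4) − 5 = 0, and the invariant factors of ∂_2 are all 1, so H_1 ≅ 0.
  H_2: rank ker ∂_2 − rank ∂_3 = (6 − 5) − 0 = 1, and there is no ∂_3, so H_2 ≅ Z.

As a check, the Euler characteristic is 5 − 9 + 6 = 2, which agrees with 1 − 0 + 1 = 2.

H_0 = Z,  H_1 = 0,  H_2 = Z.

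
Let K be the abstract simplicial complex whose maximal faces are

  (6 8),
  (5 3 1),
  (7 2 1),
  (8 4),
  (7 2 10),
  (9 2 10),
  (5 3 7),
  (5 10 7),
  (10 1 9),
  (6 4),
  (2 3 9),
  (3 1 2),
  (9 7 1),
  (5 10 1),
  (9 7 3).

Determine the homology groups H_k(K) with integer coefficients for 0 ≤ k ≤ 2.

H_0 ≅ Z^2,  H_1 ≅ Z ⊕ Z/2,  H_2 = 0.

K has 10 vertices, 21 edges, 12 triangles.
rank ∂_0 = 0, rank ∂_1 = 8 ⇒ b_0 = 10 − 0 − 8 = 2; all invariant factors of ∂_1 are 1 so no torsion. So H_0 = Z^2.
rank ∂_1 = 8, rank ∂_2 = 12 ⇒ b_1 = 21 − 8 − 12 = 1; ∂_2 has invariant factor(s) [2] giving torsion. So H_1 = Z ⊕ Z/2.
rank ∂_2 = 12, rank ∂_3 = 0 ⇒ b_2 = 12 − 12 − 0 = 0. So H_2 = 0.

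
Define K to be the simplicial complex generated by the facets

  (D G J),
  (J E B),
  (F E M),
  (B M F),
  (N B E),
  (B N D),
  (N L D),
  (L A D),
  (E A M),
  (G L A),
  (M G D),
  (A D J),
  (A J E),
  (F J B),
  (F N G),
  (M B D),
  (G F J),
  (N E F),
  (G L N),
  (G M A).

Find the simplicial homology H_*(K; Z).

Take the total order A < B < D < E < F < G < J < L < M < N on the vertex set. Then K (dimension 2) consists of the simplices:

  0-simplices (10): A, B, D, E, F, G, J, L, M, N
  1-simplices (30): AD, AE, AG, AJ, AL, AM, BD, BE, BF, BJ, BM, BN, DG, DJ, DL, DM, DN, EF, EJ, EM, EN, FG, FJ, FM, FN, GJ, GL, GM, GN, LN
  2-simplices (20): ADJ, ADL, AEJ, AEM, AGL, AGM, BDM, BDN, BEJ, BEN, BFJ, BFM, DGJ, DGM, DLN, EFM, EFN, FGJ, FGN, GLN

Hence C_0 ≅ Z^10, C_1 ≅ Z^30, C_2 ≅ Z^20.

Boundary ∂_1: C_1 → C_0 sends each edge [p,q] (with p < q) to q − p. For instance
  ∂BF = F − B.
The resulting 10×30 matrix has rank 9, and its Smith normal form has invariant factors (1,1,1,1,1,1,1,1,1).

∂_2: C_2 → C_1 acts by ∂[p,q,r] = [q,r] − [p,r] + [p,q]. For instance
  ∂AEJ = EJ − AJ + AE,
  ∂FGJ = GJ − FJ + FG.
The 30×20 boundary matrix has rank 20 and Smith normal form diag(1,1,1,1,1,1,1,1,1,1,1,1,1,1,1,1,1,1,1,2).

Now H_k = ker ∂_k / im ∂_{k+1}, so:

  H_0: rank C_0 − rank ∂_1 = 10 − 9 = 1, and the invariant factors of ∂_1 are all 1, so H_0 = Z.
  H_1: rank ker ∂_1 − rank ∂_2 = (30 − 9) − 20 = 1, and ∂_2 has invariant factor 2 > 1, so H_1 = Z ⊕ Z/2.
  H_2: rank ker ∂_2 − rank ∂_3 = (20 − 20) − 0 = 0, and there is no ∂_3, so H_2 = 0.

H_0 = Z,  H_1 = Z ⊕ Z/2,  H_2 = 0.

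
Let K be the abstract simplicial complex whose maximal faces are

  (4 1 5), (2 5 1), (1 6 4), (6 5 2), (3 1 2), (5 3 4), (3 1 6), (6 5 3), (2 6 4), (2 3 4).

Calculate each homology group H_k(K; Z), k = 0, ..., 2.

Take the total order 1 < 2 < 3 < 4 < 5 < 6 on the vertex set. Then K (dimension 2) consists of the simplices:

  0-simplices (6): [1], [2], [3], [4], [5], [6]
  1-simplices (15): [1,2], [1,3], [1,4], [1,5], [1,6], [2,3], [2,4], [2,5], [2,6], [3,4], [3,5], [3,6], [4,5], [4,6], [5,6]
  2-simplices (10): [1,2,3], [1,2,5], [1,3,6], [1,4,5], [1,4,6], [2,3,4], [2,4,6], [2,5,6], [3,4,5], [3,5,6]

giving chain groups C_0 ≅ Z^6, C_1 ≅ Z^15, C_2 ≅ Z^10.

∂_1: C_1 → C_0 is given by ∂[p,q] = [q] − [p]. For instance
  ∂[4,6] = [6] − [4].
The 6×15 boundary matrix has rank 5 and Smith normal form diag(1,1,1,1,1).

∂_2: C_2 → C_1 sends each 2-simplex [p,q,r] to [q,r] − [p,r] + [p,q]. For instance
  ∂[2,5,6] = [5,6] − [2,6] + [2,5],
  ∂[1,2,5] = [2,5] − [1,5] + [1,2].
This gives a 15×10 integer matrix of rank 10; reducing to Smith normal form yields diagonal entries (1,1,1,1,1,1,1,1,1,2).

Reading off H_k = ker ∂_k / im ∂_{k+1}:

  H_0: rank C_0 − rank ∂_1 = 6 − 5 = 1, and the invariant factors of ∂_1 are all 1, so H_0 = Z.
  H_1: rank ker ∂_1 − rank ∂_2 = (15 − 5) − 10 = 0, and ∂_2 has invariant factor 2 > 1, so H_1 = Z/2Z.
  H_2: rank ker ∂_2 − rank ∂_3 = (10 − 10) − 0 = 0, and there is no ∂_3, so H_2 = 0.

H_0 = Z,  H_1 = Z/2Z,  H_2 = 0.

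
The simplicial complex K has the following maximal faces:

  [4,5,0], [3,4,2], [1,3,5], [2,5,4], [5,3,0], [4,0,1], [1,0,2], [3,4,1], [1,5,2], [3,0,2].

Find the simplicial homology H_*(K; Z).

H_0 = Z,  H_1 = Z/2,  H_2 = 0.

Fix the vertex order 0 < 1 < 2 < 3 < 4 < 5 and write every simplex with vertices in increasing order. Then dim K = 2 and the simplices of K are:

  0-simplices (6): [0], [1], [2], [3], [4], [5]
  1-simplices (15): [0,1], [0,2], [0,3], [0,4], [0,5], [1,2], [1,3], [1,4], [1,5], [2,3], [2,4], [2,5], [3,4], [3,5], [4,5]
  2-simplices (10): [0,1,2], [0,1,4], [0,2,3], [0,3,5], [0,4,5], [1,2,5], [1,3,4], [1,3,5], [2,3,4], [2,4,5]

Hence C_0 ≅ Z^6, C_1 ≅ Z^15, C_2 ≅ Z^10.

Boundary ∂_1: C_1 → C_0 is given by ∂[p,q] = [q] − [p]. For instance
  ∂[3,4] = [4] − [3].
This gives a 6×15 integer matrix of rank 5; reducing to Smith normal form yields diagonal entries (1,1,1,1,1).

The boundary map ∂_2: C_2 → C_1 sends each 2-simplex [p,q,r] to [q,r] − [p,r] + [p,q]. For instance
  ∂[0,1,2] = [1,2] − [0,2] + [0,1],
  ∂[2,3,4] = [3,4] − [2,4] + [2,3].
The resulting 15×10 matrix has rank 10, and its Smith normal form has invariant factors (1,1,1,1,1,1,1,1,1,2).

From H_k ≅ ker(∂_k) / im(∂_{k+1}) we obtain:

  H_0: rank C_0 − rank ∂_1 = 6 − 5 = 1, and the invariant factors of ∂_1 are all 1, so H_0 = Z.
  H_1: rank ker ∂_1 − rank ∂_2 = (15 − 5) − 10 = 0, and ∂_2 has invariant factor 2 > 1, so H_1 = Z/2.
  H_2: rank ker ∂_2 − rank ∂_3 = (10 − 10) − 0 = 0, and there is no ∂_3, so H_2 = 0.

As a check, the Euler characteristic is 6 − 15 + 10 = 1, which agrees with 1 − 0 + 0 = 1.
(K is a triangulation of the real projective plane RP^2.)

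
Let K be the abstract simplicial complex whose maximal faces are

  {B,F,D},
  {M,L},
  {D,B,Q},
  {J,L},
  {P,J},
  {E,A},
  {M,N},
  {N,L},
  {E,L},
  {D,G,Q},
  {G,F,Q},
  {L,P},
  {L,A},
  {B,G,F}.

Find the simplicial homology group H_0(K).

Order the vertices as A < B < D < E < F < G < J < L < M < N < P < Q. Listing each simplex with vertices in this order, K has dimension 2 with simplices:

  0-simplices (12): A, B, D, E, F, G, J, L, M, N, P, Q
  1-simplices (19): AE, AL, BD, BF, BG, BQ, DF, DG, DQ, EL, FG, FQ, GQ, JL, JP, LM, LN, LP, MN
  2-simplices (5): BDF, BDQ, BFG, DGQ, FGQ

Hence C_0 ≅ Z^12, C_1 ≅ Z^19, C_2 ≅ Z^5.

The boundary map ∂_1: C_1 → C_0 sends each edge [p,q] (with p < q) to q − p. For instance
  ∂DQ = Q − D.
As a 12×19 matrix over Z this has rank 10, with invariant factors (1,1,1,1,1,1,1,1,1,1).

Boundary ∂_2: C_2 → C_1 sends each 2-simplex [p,q,r] to [q,r] − [p,r] + [p,q]. For instance
  ∂FGQ = GQ − FQ + FG,
  ∂DGQ = GQ − DQ + DG.
The resulting 19×5 matrix has rank 5, and its Smith normal form has invariant factors (1,1,1,1,1).

From H_k ≅ ker(∂_k) / im(∂_{k+1}) we obtain:

  H_0: rank C_0 − rank ∂_1 = 12 − 10 = 2, and the invariant factors of ∂_1 are all 1, so H_0 ≅ Z^2.

(K is a triangulation of the disjoint union of the Möbius band and a wedge of 3 circles.)

H_0 = Z^2.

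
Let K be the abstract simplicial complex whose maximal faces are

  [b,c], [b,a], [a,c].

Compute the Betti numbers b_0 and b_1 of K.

We work with the vertex ordering a < b < c. The simplices of K, each written with vertices in increasing order, are:

  0-simplices (3): a, b, c
  1-simplices (3): ab, ac, bc

giving chain groups C_0 ≅ Z^3, C_1 ≅ Z^3.

∂_1: C_1 → C_0 maps an edge to its endpoints' difference, ∂[p,q] = q − p.
The 3×3 boundary matrix has rank 2 and Smith normal form diag(1,1).

Computing H_k = (kernel of ∂_k) / (image of ∂_{k+1}):

  H_0: rank C_0 − rank ∂_1 = 3 − 2 = 1, and the invariant factors of ∂_1 are all 1, so H_0 = Z.
  H_1: rank ker ∂_1 − rank ∂_2 = (3 − 2) − 0 = 1, and there is no ∂_2, so H_1 = Z.

As a check, the Euler characteristic is 3 − 3 = 0, which agrees with 1 − 1 = 0.

Hence the Betti numbers are b_0 = 1, b_1 = 1.

b_0 = 1, b_1 = 1.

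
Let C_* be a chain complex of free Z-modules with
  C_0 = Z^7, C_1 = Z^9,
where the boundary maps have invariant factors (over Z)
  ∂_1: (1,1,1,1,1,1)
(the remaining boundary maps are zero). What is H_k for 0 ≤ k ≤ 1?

H_0 ≅ Z,  H_1 ≅ Z^3.

H_0: b_0 = 7 − 0 − 6 = 1; torsion from ∂_1 factors > 1: none. So H_0 ≅ Z.
H_1: b_1 = 9 − 6 − 0 = 3; torsion from ∂_2 factors > 1: none. So H_1 ≅ Z^3.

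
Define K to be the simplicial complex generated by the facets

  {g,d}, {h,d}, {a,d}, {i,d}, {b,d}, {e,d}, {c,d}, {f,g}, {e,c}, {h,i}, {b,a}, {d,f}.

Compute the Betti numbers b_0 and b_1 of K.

Order the vertices as a < b < c < d < e < f < g < h < i. Listing each simplex with vertices in this order, K has dimension 1 with simplices:

  0-simplices (9): a, b, c, d, e, f, g, h, i
  1-simplices (12): ab, ad, bd, cd, ce, de, df, dg, dh, di, fg, hi

Hence C_0 ≅ Z^9, C_1 ≅ Z^12.

Boundary ∂_1: C_1 → C_0 maps an edge to its endpoints' difference, ∂[p,q] = q − p.
The resulting 9×12 matrix has rank 8, and its Smith normal form has invariant factors (1,1,1,1,1,1,1,1).

Computing H_k = (kernel of ∂_k) / (image of ∂_{k+1}):

  H_0: rank C_0 − rank ∂_1 = 9 − 8 = 1, and the invariant factors of ∂_1 are all 1, so H_0 = Z.
  H_1: rank ker ∂_1 − rank ∂_2 = (12 − 8) − 0 = 4, and there is no ∂_2, so H_1 = Z^4.

As a check, the Euler characteristic is 9 − 12 = -3, which agrees with 1 − 4 = -3.

Hence the Betti numbers are b_0 = 1, b_1 = 4.

b_0 = 1, b_1 = 4.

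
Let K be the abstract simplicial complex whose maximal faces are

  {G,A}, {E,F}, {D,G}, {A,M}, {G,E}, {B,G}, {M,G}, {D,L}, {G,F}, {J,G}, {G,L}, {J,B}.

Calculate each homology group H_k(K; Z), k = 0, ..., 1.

H_0 ≅ Z,  H_1 ≅ Z^4.

Order the vertices as A < B < D < E < F < G < J < L < M. Listing each simplex with vertices in this order, K has dimension 1 with simplices:

  0-simplices (9): A, B, D, E, F, G, J, L, M
  1-simplices (12): AG, AM, BG, BJ, DG, DL, EF, EG, FG, GJ, GL, GM

Hence C_0 ≅ Z^9, C_1 ≅ Z^12.

Boundary ∂_1: C_1 → C_0 maps an edge to its endpoints' difference, ∂[p,q] = q − p. For instance
  ∂GL = L − G.
The resulting 9×12 matrix has rank 8, and its Smith normal form has invariant factors (1,1,1,1,1,1,1,1).

From H_k ≅ ker(∂_k) / im(∂_{k+1}) we obtain:

  H_0: rank C_0 − rank ∂_1 = 9 − 8 = 1, and the invariant factors of ∂_1 are all 1, so H_0 ≅ Z.
  H_1: rank ker ∂_1 − rank ∂_2 = (12 − 8) − 0 = 4, and there is no ∂_2, so H_1 ≅ Z^4.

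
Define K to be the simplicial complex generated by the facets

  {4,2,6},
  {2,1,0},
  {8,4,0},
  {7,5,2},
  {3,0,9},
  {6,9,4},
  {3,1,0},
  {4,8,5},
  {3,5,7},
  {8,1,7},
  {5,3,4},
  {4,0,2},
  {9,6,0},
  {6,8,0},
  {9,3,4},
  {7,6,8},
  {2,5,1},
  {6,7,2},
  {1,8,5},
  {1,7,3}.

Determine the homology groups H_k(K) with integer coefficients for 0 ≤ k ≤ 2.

H_0 = Z,  H_1 = Z ⊕ Z/2Z,  H_2 = 0.

Take the total order 0 < 1 < 2 < 3 < 4 < 5 < 6 < 7 < 8 < 9 on the vertex set. Then K (dimension 2) consists of the simplices:

  0-simplices (10): [0], [1], [2], [3], [4], [5], [6], [7], [8], [9]
  1-simplices (30): (30 of them)
  2-simplices (20): (20 of them)

giving chain groups C_0 ≅ Z^10, C_1 ≅ Z^30, C_2 ≅ Z^20.

Boundary ∂_1: C_1 → C_0 sends each edge [p,q] (with p < q) to q − p. For instance
  ∂[4,8] = [8] − [4].
This gives a 10×30 integer matrix of rank 9; reducing to Smith normal form yields diagonal entries (1,1,1,1,1,1,1,1,1).

∂_2: C_2 → C_1 maps a triangle to the signed sum of its edges. For instance
  ∂[1,7,8] = [7,8] − [1,8] + [1,7],
  ∂[1,5,8] = [5,8] − [1,8] + [1,5].
As a 30×20 matrix over Z this has rank 20, with invariant factors (1,1,1,1,1,1,1,1,1,1,1,1,1,1,1,1,1,1,1,2).

From H_k ≅ ker(∂_k) / im(∂_{k+1}) we obtain:

  H_0: rank C_0 − rank ∂_1 = 10 − 9 = 1, and the invariant factors of ∂_1 are all 1, so H_0 ≅ Z.
  H_1: rank ker ∂_1 − rank ∂_2 = (30 − 9) − 20 = 1, and ∂_2 has invariant factor 2 > 1, so H_1 ≅ Z ⊕ Z/2Z.
  H_2: rank ker ∂_2 − rank ∂_3 = (20 − 20) − 0 = 0, and there is no ∂_3, so H_2 ≅ 0.

As a check, the Euler characteristic is 10 − 30 + 20 = 0, which agrees with 1 − 1 + 0 = 0.
(K is a triangulation of the Klein bottle.)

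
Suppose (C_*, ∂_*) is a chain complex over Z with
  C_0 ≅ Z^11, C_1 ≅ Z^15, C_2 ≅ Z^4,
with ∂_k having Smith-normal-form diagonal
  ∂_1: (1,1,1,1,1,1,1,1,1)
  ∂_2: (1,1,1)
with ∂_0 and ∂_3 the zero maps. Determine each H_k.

H_0: b_0 = 11 − 0 − 9 = 2; torsion from ∂_1 factors > 1: none. So H_0 ≅ Z^2.
H_1: b_1 = 15 − 9 − 3 = 3; torsion from ∂_2 factors > 1: none. So H_1 ≅ Z^3.
H_2: b_2 = 4 − 3 − 0 = 1; torsion from ∂_3 factors > 1: none. So H_2 ≅ Z.

H_0 ≅ Z^2,  H_1 ≅ Z^3,  H_2 ≅ Z.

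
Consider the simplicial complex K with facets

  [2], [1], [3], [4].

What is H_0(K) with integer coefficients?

H_0 ≅ Z^4.

K has 4 vertices.
rank ∂_0 = 0, rank ∂_1 = 0 ⇒ b_0 = 4 − 0 − 0 = 4. So H_0 = Z^4.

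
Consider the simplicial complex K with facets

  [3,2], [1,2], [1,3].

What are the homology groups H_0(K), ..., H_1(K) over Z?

Fix the vertex order 1 < 2 < 3 and write every simplex with vertices in increasing order. Then dim K = 1 and the simplices of K are:

  0-simplices (3): [1], [2], [3]
  1-simplices (3): [1,2], [1,3], [2,3]

so the chain groups are C_0 ≅ Z^3, C_1 ≅ Z^3.

The boundary map ∂_1: C_1 → C_0 sends each edge [p,q] (with p < q) to q − p.
The 3×3 boundary matrix has rank 2 and Smith normal form diag(1,1).

Reading off H_k = ker ∂_k / im ∂_{k+1}:

  H_0: rank C_0 − rank ∂_1 = 3 − 2 = 1, and the invariant factors of ∂_1 are all 1, so H_0 ≅ Z.
  H_1: rank ker ∂_1 − rank ∂_2 = (3 − 2) − 0 = 1, and there is no ∂_2, so H_1 ≅ Z.

H_0 ≅ Z,  H_1 ≅ Z.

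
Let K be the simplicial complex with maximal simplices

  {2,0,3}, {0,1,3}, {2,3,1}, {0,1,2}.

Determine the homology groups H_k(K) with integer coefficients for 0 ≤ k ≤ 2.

K has 4 vertices, 6 edges, 4 triangles.
rank ∂_0 = 0, rank ∂_1 = 3 ⇒ b_0 = 4 − 0 − 3 = 1; all invariant factors of ∂_1 are 1 so no torsion. So H_0 = Z.
rank ∂_1 = 3, rank ∂_2 = 3 ⇒ b_1 = 6 − 3 − 3 = 0; all invariant factors of ∂_2 are 1 so no torsion. So H_1 = 0.
rank ∂_2 = 3, rank ∂_3 = 0 ⇒ b_2 = 4 − 3 − 0 = 1. So H_2 = Z.

H_0 = Z,  H_1 = 0,  H_2 = Z.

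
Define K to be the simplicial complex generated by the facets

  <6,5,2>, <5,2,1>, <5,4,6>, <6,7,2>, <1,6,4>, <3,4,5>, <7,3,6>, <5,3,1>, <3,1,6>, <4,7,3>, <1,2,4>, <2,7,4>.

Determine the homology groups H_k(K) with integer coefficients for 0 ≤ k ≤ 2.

H_0 ≅ Z,  H_1 ≅ Z_2,  H_2 = 0.

K has 7 vertices, 18 edges, 12 triangles.
rank ∂_0 = 0, rank ∂_1 = 6 ⇒ b_0 = 7 − 0 − 6 = 1; all invariant factors of ∂_1 are 1 so no torsion. So H_0 = Z.
rank ∂_1 = 6, rank ∂_2 = 12 ⇒ b_1 = 18 − 6 − 12 = 0; ∂_2 has invariant factor(s) [2] giving torsion. So H_1 = Z_2.
rank ∂_2 = 12, rank ∂_3 = 0 ⇒ b_2 = 12 − 12 − 0 = 0. So H_2 = 0.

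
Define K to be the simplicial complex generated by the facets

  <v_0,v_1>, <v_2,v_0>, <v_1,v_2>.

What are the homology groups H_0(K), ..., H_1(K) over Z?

Order the vertices as v_0 < v_1 < v_2. Listing each simplex with vertices in this order, K has dimension 1 with simplices:

  0-simplices (3): [v_0], [v_1], [v_2]
  1-simplices (3): [v_0,v_1], [v_0,v_2], [v_1,v_2]

Hence C_0 ≅ Z^3, C_1 ≅ Z^3.

The boundary map ∂_1: C_1 → C_0 sends each edge [p,q] (with p < q) to q − p. For instance
  ∂[v_0,v_1] = [v_1] − [v_0].
The resulting 3×3 matrix has rank 2, and its Smith normal form has invariant factors (1,1).

Computing H_k = (kernel of ∂_k) / (image of ∂_{k+1}):

  H_0: rank C_0 − rank ∂_1 = 3 − 2 = 1, and the invariant factors of ∂_1 are all 1, so H_0 ≅ Z.
  H_1: rank ker ∂_1 − rank ∂_2 = (3 − 2) − 0 = 1, and there is no ∂_2, so H_1 ≅ Z.

H_0 ≅ Z,  H_1 ≅ Z.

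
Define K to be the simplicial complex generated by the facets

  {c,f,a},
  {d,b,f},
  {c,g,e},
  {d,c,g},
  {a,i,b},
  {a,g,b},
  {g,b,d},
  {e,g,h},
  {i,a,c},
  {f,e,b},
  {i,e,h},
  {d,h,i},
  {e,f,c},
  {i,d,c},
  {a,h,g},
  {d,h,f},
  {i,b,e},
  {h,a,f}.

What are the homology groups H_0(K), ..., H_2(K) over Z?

H_0 = Z,  H_1 = Z^2,  H_2 = Z.

We work with the vertex ordering a < b < c < d < e < f < g < h < i. The simplices of K, each written with vertices in increasing order, are:

  0-simplices (9): a, b, c, d, e, f, g, h, i
  1-simplices (27): ab, ac, af, ag, ah, ai, bd, be, bf, bg, bi, cd, ce, cf, cg, ci, df, dg, dh, di, ef, eg, eh, ei, fh, gh, hi
  2-simplices (18): abg, abi, acf, aci, afh, agh, bdf, bdg, bef, bei, cdg, cdi, cef, ceg, dfh, dhi, egh, ehi

Hence C_0 ≅ Z^9, C_1 ≅ Z^27, C_2 ≅ Z^18.

Boundary ∂_1: C_1 → C_0 maps an edge to its endpoints' difference, ∂[p,q] = q − p.
This gives a 9×27 integer matrix of rank 8; reducing to Smith normal form yields diagonal entries (1,1,1,1,1,1,1,1).

The boundary map ∂_2: C_2 → C_1 acts by ∂[p,q,r] = [q,r] − [p,r] + [p,q]. For instance
  ∂afh = fh − ah + af,
  ∂cef = ef − cf + ce.
The resulting 27×18 matrix has rank 17, and its Smith normal form has invariant factors (1,1,1,1,1,1,1,1,1,1,1,1,1,1,1,1,1).

Now H_k = ker ∂_k / im ∂_{k+1}, so:

  H_0: rank C_0 − rank ∂_1 = 9 − 8 = 1, and the invariant factors of ∂_1 are all 1, so H_0 ≅ Z.
  H_1: rank ker ∂_1 − rank ∂_2 = (27 − 8) − 17 = 2, and the invariant factors of ∂_2 are all 1, so H_1 ≅ Z^2.
  H_2: rank ker ∂_2 − rank ∂_3 = (18 − 17) − 0 = 1, and there is no ∂_3, so H_2 ≅ Z.

(K is a triangulation of the torus T^2.)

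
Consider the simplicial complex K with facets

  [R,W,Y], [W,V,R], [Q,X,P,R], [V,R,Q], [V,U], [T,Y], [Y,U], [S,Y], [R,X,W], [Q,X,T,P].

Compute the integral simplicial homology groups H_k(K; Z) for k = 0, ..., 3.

H_0 = Z,  H_1 = Z^2,  H_2 = 0,  H_3 = 0.

We work with the vertex ordering P < Q < R < S < T < U < V < W < X < Y. The simplices of K, each written with vertices in increasing order, are:

  0-simplices (10): P, Q, R, S, T, U, V, W, X, Y
  1-simplices (20): PQ, PR, PT, PX, QR, QT, QV, QX, RV, RW, RX, RY, SY, TX, TY, UV, UY, VW, WX, WY
  2-simplices (11): PQR, PQT, PQX, PRX, PTX, QRV, QRX, QTX, RVW, RWX, RWY
  3-simplices (2): PQRX, PQTX

Hence C_0 ≅ Z^10, C_1 ≅ Z^20, C_2 ≅ Z^11, C_3 ≅ Z^2.

Boundary ∂_1: C_1 → C_0 sends each edge [p,q] (with p < q) to q − p. For instance
  ∂QX = X − Q.
The 10×20 boundary matrix has rank 9 and Smith normal form diag(1,1,1,1,1,1,1,1,1).

The boundary map ∂_2: C_2 → C_1 sends each 2-simplex [p,q,r] to [q,r] − [p,r] + [p,q]. For instance
  ∂RWX = WX − RX + RW,
  ∂RVW = VW − RW + RV.
This gives a 20×11 integer matrix of rank 9; reducing to Smith normal form yields diagonal entries (1,1,1,1,1,1,1,1,1).

Boundary ∂_3: C_3 → C_2 sends each 3-simplex σ to the alternating sum Σ_i (−1)^i (σ with its i-th vertex removed). For instance
  ∂PQTX = QTX − PTX + PQX − PQT,
  ∂PQRX = QRX − PRX + PQX − PQR.
This gives a 11×2 integer matrix of rank 2; reducing to Smith normal form yields diagonal entries (1,1).

Computing H_k = (kernel of ∂_k) / (image of ∂_{k+1}):

  H_0: rank C_0 − rank ∂_1 = 10 − 9 = 1, and the invariant factors of ∂_1 are all 1, so H_0 = Z.
  H_1: rank ker ∂_1 − rank ∂_2 = (20 − 9) − 9 = 2, and the invariant factors of ∂_2 are all 1, so H_1 = Z^2.
  H_2: rank ker ∂_2 − rank ∂_3 = (11 − 9) − 2 = 0, and the invariant factors of ∂_3 are all 1, so H_2 = 0.
  H_3: rank ker ∂_3 − rank ∂_4 = (2 − 2) − 0 = 0, and there is no ∂_4, so H_3 = 0.

As a check, the Euler characteristic is 10 − 20 + 11 − 2 = -1, which agrees with 1 − 2 + 0 − 0 = -1.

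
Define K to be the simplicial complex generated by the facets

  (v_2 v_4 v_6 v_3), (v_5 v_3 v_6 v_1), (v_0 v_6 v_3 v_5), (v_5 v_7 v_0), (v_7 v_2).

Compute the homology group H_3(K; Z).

H_3 = 0.

Order the vertices as v_0 < v_1 < v_2 < v_3 < v_4 < v_5 < v_6 < v_7. Listing each simplex with vertices in this order, K has dimension 3 with simplices:

  0-simplices (8): [v_0], [v_1], [v_2], [v_3], [v_4], [v_5], [v_6], [v_7]
  1-simplices (17): (17 of them)
  2-simplices (12): (12 of them)
  3-simplices (3): [v_0,v_3,v_5,v_6], [v_1,v_3,v_5,v_6], [v_2,v_3,v_4,v_6]

so the chain groups are C_0 ≅ Z^8, C_1 ≅ Z^17, C_2 ≅ Z^12, C_3 ≅ Z^3.

Boundary ∂_1: C_1 → C_0 maps an edge to its endpoints' difference, ∂[p,q] = q − p. For instance
  ∂[v_4,v_6] = [v_6] − [v_4].
The resulting 8×17 matrix has rank 7, and its Smith normal form has invariant factors (1,1,1,1,1,1,1).

The boundary map ∂_2: C_2 → C_1 sends each 2-simplex [p,q,r] to [q,r] − [p,r] + [p,q]. For instance
  ∂[v_2,v_3,v_6] = [v_3,v_6] − [v_2,v_6] + [v_2,v_3],
  ∂[v_0,v_5,v_7] = [v_5,v_7] − [v_0,v_7] + [v_0,v_5].
As a 17×12 matrix over Z this has rank 9, with invariant factors (1,1,1,1,1,1,1,1,1).

∂_3: C_3 → C_2 sends each 3-simplex σ to the alternating sum Σ_i (−1)^i (σ with its i-th vertex removed). For instance
  ∂[v_1,v_3,v_5,v_6] = [v_3,v_5,v_6] − [v_1,v_5,v_6] + [v_1,v_3,v_6] − [v_1,v_3,v_5],
  ∂[v_2,v_3,v_4,v_6] = [v_3,v_4,v_6] − [v_2,v_4,v_6] + [v_2,v_3,v_6] − [v_2,v_3,v_4].
The resulting 12×3 matrix has rank 3, and its Smith normal form has invariant factors (1,1,1).

Computing H_k = (kernel of ∂_k) / (image of ∂_{k+1}):

  H_3: rank ker ∂_3 − rank ∂_4 = (3 − 3) − 0 = 0, and there is no ∂_4, so H_3 = 0.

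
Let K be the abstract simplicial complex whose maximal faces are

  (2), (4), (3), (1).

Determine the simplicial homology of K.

H_0 = Z^4.

Take the total order 1 < 2 < 3 < 4 on the vertex set. Then K (dimension 0) consists of the simplices:

  0-simplices (4): [1], [2], [3], [4]

so the chain groups are C_0 ≅ Z^4.

Computing H_k = (kernel of ∂_k) / (image of ∂_{k+1}):

  H_0: rank C_0 − rank ∂_1 = 4 − 0 = 4, and there is no ∂_1, so H_0 ≅ Z^4.

(K is a triangulation of a set of 4 points.)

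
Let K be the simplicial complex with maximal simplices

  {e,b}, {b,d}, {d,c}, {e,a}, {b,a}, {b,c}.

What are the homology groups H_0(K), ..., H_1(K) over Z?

Take the total order a < b < c < d < e on the vertex set. Then K (dimension 1) consists of the simplices:

  0-simplices (5): a, b, c, d, e
  1-simplices (6): ab, ae, bc, bd, be, cd

so the chain groups are C_0 ≅ Z^5, C_1 ≅ Z^6.

Boundary ∂_1: C_1 → C_0 is given by ∂[p,q] = [q] − [p]. For instance
  ∂bd = d − b.
This gives a 5×6 integer matrix of rank 4; reducing to Smith normal form yields diagonal entries (1,1,1,1).

Reading off H_k = ker ∂_k / im ∂_{k+1}:

  H_0: rank C_0 − rank ∂_1 = 5 − 4 = 1, and the invariant factors of ∂_1 are all 1, so H_0 = Z.
  H_1: rank ker ∂_1 − rank ∂_2 = (6 − 4) − 0 = 2, and there is no ∂_2, so H_1 = Z^2.

(K is a triangulation of a wedge of 2 circles.)

H_0 ≅ Z,  H_1 ≅ Z^2.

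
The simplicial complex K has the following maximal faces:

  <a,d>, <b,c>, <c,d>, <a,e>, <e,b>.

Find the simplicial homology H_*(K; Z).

We work with the vertex ordering a < b < c < d < e. The simplices of K, each written with vertices in increasing order, are:

  0-simplices (5): a, b, c, d, e
  1-simplices (5): ad, ae, bc, be, cd

Hence C_0 ≅ Z^5, C_1 ≅ Z^5.

Boundary ∂_1: C_1 → C_0 is given by ∂[p,q] = [q] − [p]. For instance
  ∂be = e − b.
As a 5×5 matrix over Z this has rank 4, with invariant factors (1,1,1,1).

Reading off H_k = ker ∂_k / im ∂_{k+1}:

  H_0: rank C_0 − rank ∂_1 = 5 − 4 = 1, and the invariant factors of ∂_1 are all 1, so H_0 ≅ Z.
  H_1: rank ker ∂_1 − rank ∂_2 = (5 − 4) − 0 = 1, and there is no ∂_2, so H_1 ≅ Z.

(K is a triangulation of the circle S^1.)

H_0 = Z,  H_1 = Z.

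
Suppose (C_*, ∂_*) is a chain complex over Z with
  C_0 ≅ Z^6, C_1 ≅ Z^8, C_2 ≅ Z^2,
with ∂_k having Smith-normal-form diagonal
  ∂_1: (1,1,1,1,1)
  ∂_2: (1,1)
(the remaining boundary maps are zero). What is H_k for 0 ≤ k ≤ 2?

H_0 ≅ Z,  H_1 ≅ Z,  H_2 = 0.

H_0: b_0 = 6 − 0 − 5 = 1; torsion from ∂_1 factors > 1: none. So H_0 ≅ Z.
H_1: b_1 = 8 − 5 − 2 = 1; torsion from ∂_2 factors > 1: none. So H_1 ≅ Z.
H_2: b_2 = 2 − 2 − 0 = 0; torsion from ∂_3 factors > 1: none. So H_2 ≅ 0.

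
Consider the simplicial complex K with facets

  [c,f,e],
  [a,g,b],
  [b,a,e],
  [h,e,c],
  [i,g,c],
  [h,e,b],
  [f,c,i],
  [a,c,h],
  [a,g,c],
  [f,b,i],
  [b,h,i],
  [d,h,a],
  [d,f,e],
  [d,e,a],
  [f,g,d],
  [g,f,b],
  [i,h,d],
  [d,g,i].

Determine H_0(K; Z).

H_0 ≅ Z.

We work with the vertex ordering a < b < c < d < e < f < g < h < i. The simplices of K, each written with vertices in increasing order, are:

  0-simplices (9): a, b, c, d, e, f, g, h, i
  1-simplices (27): ab, ac, ad, ae, ag, ah, be, bf, bg, bh, bi, ce, cf, cg, ch, ci, de, df, dg, dh, di, ef, eh, fg, fi, gi, hi
  2-simplices (18): abe, abg, acg, ach, ade, adh, beh, bfg, bfi, bhi, cef, ceh, cfi, cgi, def, dfg, dgi, dhi

Hence C_0 ≅ Z^9, C_1 ≅ Z^27, C_2 ≅ Z^18.

∂_1: C_1 → C_0 sends each edge [p,q] (with p < q) to q − p.
As a 9×27 matrix over Z this has rank 8, with invariant factors (1,1,1,1,1,1,1,1).

The boundary map ∂_2: C_2 → C_1 acts by ∂[p,q,r] = [q,r] − [p,r] + [p,q]. For instance
  ∂cgi = gi − ci + cg,
  ∂ach = ch − ah + ac.
The resulting 27×18 matrix has rank 18, and its Smith normal form has invariant factors (1,1,1,1,1,1,1,1,1,1,1,1,1,1,1,1,1,2).

Now H_k = ker ∂_k / im ∂_{k+1}, so:

  H_0: rank C_0 − rank ∂_1 = 9 − 8 = 1, and the invariant factors of ∂_1 are all 1, so H_0 = Z.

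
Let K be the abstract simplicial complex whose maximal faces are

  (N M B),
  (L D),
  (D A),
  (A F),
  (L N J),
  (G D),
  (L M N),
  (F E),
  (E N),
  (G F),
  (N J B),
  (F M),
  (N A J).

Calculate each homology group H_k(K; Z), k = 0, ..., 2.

H_0 ≅ Z,  H_1 ≅ Z^4,  H_2 = 0.

Fix the vertex order A < B < D < E < F < G < J < L < M < N and write every simplex with vertices in increasing order. Then dim K = 2 and the simplices of K are:

  0-simplices (10): A, B, D, E, F, G, J, L, M, N
  1-simplices (18): AD, AF, AJ, AN, BJ, BM, BN, DG, DL, EF, EN, FG, FM, JL, JN, LM, LN, MN
  2-simplices (5): AJN, BJN, BMN, JLN, LMN

Hence C_0 ≅ Z^10, C_1 ≅ Z^18, C_2 ≅ Z^5.

The boundary map ∂_1: C_1 → C_0 sends each edge [p,q] (with p < q) to q − p. For instance
  ∂EF = F − E.
This gives a 10×18 integer matrix of rank 9; reducing to Smith normal form yields diagonal entries (1,1,1,1,1,1,1,1,1).

Boundary ∂_2: C_2 → C_1 maps a triangle to the signed sum of its edges. For instance
  ∂LMN = MN − LN + LM,
  ∂JLN = LN − JN + JL.
The resulting 18×5 matrix has rank 5, and its Smith normal form has invariant factors (1,1,1,1,1).

From H_k ≅ ker(∂_k) / im(∂_{k+1}) we obtain:

  H_0: rank C_0 − rank ∂_1 = 10 − 9 = 1, and the invariant factors of ∂_1 are all 1, so H_0 ≅ Z.
  H_1: rank ker ∂_1 − rank ∂_2 = (18 − 9) − 5 = 4, and the invariant factors of ∂_2 are all 1, so H_1 ≅ Z^4.
  H_2: rank ker ∂_2 − rank ∂_3 = (5 − 5) − 0 = 0, and there is no ∂_3, so H_2 ≅ 0.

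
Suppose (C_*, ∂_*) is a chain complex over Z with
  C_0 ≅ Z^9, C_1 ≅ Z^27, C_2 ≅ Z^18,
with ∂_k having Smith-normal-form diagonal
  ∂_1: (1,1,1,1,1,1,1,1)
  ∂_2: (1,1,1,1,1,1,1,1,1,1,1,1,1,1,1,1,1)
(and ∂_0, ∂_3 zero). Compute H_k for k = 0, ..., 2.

H_0: b_0 = 9 − 0 − 8 = 1; torsion from ∂_1 factors > 1: none. So H_0 = Z.
H_1: b_1 = 27 − 8 − 17 = 2; torsion from ∂_2 factors > 1: none. So H_1 = Z^2.
H_2: b_2 = 18 − 17 − 0 = 1; torsion from ∂_3 factors > 1: none. So H_2 = Z.

H_0 = Z,  H_1 = Z^2,  H_2 = Z.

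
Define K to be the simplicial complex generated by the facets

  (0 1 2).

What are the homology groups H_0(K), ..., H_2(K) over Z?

Take the total order 0 < 1 < 2 on the vertex set. Then K (dimension 2) consists of the simplices:

  0-simplices (3): [0], [1], [2]
  1-simplices (3): [0,1], [0,2], [1,2]
  2-simplices (1): [0,1,2]

Hence C_0 ≅ Z^3, C_1 ≅ Z^3, C_2 ≅ Z^1.

The boundary map ∂_1: C_1 → C_0 sends each edge [p,q] (with p < q) to q − p. For instance
  ∂[1,2] = [2] − [1].
As a 3×3 matrix over Z this has rank 2, with invariant factors (1,1).

The boundary map ∂_2: C_2 → C_1 maps a triangle to the signed sum of its edges. For instance
  ∂[0,1,2] = [1,2] − [0,2] + [0,1].
The resulting 3×1 matrix has rank 1, and its Smith normal form has invariant factors (1).

Now H_k = ker ∂_k / im ∂_{k+1}, so:

  H_0: rank C_0 − rank ∂_1 = 3 − 2 = 1, and the invariant factors of ∂_1 are all 1, so H_0 = Z.
  H_1: rank ker ∂_1 − rank ∂_2 = (3 − 2) − 1 = 0, and the invariant factors of ∂_2 are all 1, so H_1 = 0.
  H_2: rank ker ∂_2 − rank ∂_3 = (1 − 1) − 0 = 0, and there is no ∂_3, so H_2 = 0.

As a check, the Euler characteristic is 3 − 3 + 1 = 1, which agrees with 1 − 0 + 0 = 1.
(K is a triangulation of the 2-simplex.)

H_0 ≅ Z,  H_1 = 0,  H_2 = 0.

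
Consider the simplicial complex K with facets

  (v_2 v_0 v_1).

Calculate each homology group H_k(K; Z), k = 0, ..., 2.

H_0 ≅ Z,  H_1 = 0,  H_2 = 0.

K has 3 vertices, 3 edges, 1 triangle.
rank ∂_0 = 0, rank ∂_1 = 2 ⇒ b_0 = 3 − 0 − 2 = 1; all invariant factors of ∂_1 are 1 so no torsion. So H_0 ≅ Z.
rank ∂_1 = 2, rank ∂_2 = 1 ⇒ b_1 = 3 − 2 − 1 = 0; all invariant factors of ∂_2 are 1 so no torsion. So H_1 ≅ 0.
rank ∂_2 = 1, rank ∂_3 = 0 ⇒ b_2 = 1 − 1 − 0 = 0. So H_2 ≅ 0.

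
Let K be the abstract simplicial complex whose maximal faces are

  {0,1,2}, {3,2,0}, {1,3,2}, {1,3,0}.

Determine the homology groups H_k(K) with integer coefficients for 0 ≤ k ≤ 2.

H_0 ≅ Z,  H_1 = 0,  H_2 ≅ Z.

We work with the vertex ordering 0 < 1 < 2 < 3. The simplices of K, each written with vertices in increasing order, are:

  0-simplices (4): [0], [1], [2], [3]
  1-simplices (6): [0,1], [0,2], [0,3], [1,2], [1,3], [2,3]
  2-simplices (4): [0,1,2], [0,1,3], [0,2,3], [1,2,3]

so the chain groups are C_0 ≅ Z^4, C_1 ≅ Z^6, C_2 ≅ Z^4.

∂_1: C_1 → C_0 maps an edge to its endpoints' difference, ∂[p,q] = q − p. For instance
  ∂[0,1] = [1] − [0].
As a 4×6 matrix over Z this has rank 3, with invariant factors (1,1,1).

The boundary map ∂_2: C_2 → C_1 sends each 2-simplex [p,q,r] to [q,r] − [p,r] + [p,q]. For instance
  ∂[0,2,3] = [2,3] − [0,3] + [0,2],
  ∂[1,2,3] = [2,3] − [1,3] + [1,2].
This gives a 6×4 integer matrix of rank 3; reducing to Smith normal form yields diagonal entries (1,1,1).

Now H_k = ker ∂_k / im ∂_{k+1}, so:

  H_0: rank C_0 − rank ∂_1 = 4 − 3 = 1, and the invariant factors of ∂_1 are all 1, so H_0 = Z.
  H_1: rank ker ∂_1 − rank ∂_2 = (6 − 3) − 3 = 0, and the invariant factors of ∂_2 are all 1, so H_1 = 0.
  H_2: rank ker ∂_2 − rank ∂_3 = (4 − 3) − 0 = 1, and there is no ∂_3, so H_2 = Z.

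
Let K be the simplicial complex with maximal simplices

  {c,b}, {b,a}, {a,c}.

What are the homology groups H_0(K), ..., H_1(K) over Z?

H_0 ≅ Z,  H_1 ≅ Z.

Take the total order a < b < c on the vertex set. Then K (dimension 1) consists of the simplices:

  0-simplices (3): a, b, c
  1-simplices (3): ab, ac, bc

giving chain groups C_0 ≅ Z^3, C_1 ≅ Z^3.

The boundary map ∂_1: C_1 → C_0 is given by ∂[p,q] = [q] − [p].
The resulting 3×3 matrix has rank 2, and its Smith normal form has invariant factors (1,1).

From H_k ≅ ker(∂_k) / im(∂_{k+1}) we obtain:

  H_0: rank C_0 − rank ∂_1 = 3 − 2 = 1, and the invariant factors of ∂_1 are all 1, so H_0 = Z.
  H_1: rank ker ∂_1 − rank ∂_2 = (3 − 2) − 0 = 1, and there is no ∂_2, so H_1 = Z.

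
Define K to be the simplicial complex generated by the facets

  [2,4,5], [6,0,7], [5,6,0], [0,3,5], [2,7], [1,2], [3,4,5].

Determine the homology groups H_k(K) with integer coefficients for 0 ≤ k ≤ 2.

We work with the vertex ordering 0 < 1 < 2 < 3 < 4 < 5 < 6 < 7. The simplices of K, each written with vertices in increasing order, are:

  0-simplices (8): [0], [1], [2], [3], [4], [5], [6], [7]
  1-simplices (13): [0,3], [0,5], [0,6], [0,7], [1,2], [2,4], [2,5], [2,7], [3,4], [3,5], [4,5], [5,6], [6,7]
  2-simplices (5): [0,3,5], [0,5,6], [0,6,7], [2,4,5], [3,4,5]

giving chain groups C_0 ≅ Z^8, C_1 ≅ Z^13, C_2 ≅ Z^5.

The boundary map ∂_1: C_1 → C_0 maps an edge to its endpoints' difference, ∂[p,q] = q − p.
The 8×13 boundary matrix has rank 7 and Smith normal form diag(1,1,1,1,1,1,1).

∂_2: C_2 → C_1 acts by ∂[p,q,r] = [q,r] − [p,r] + [p,q]. For instance
  ∂[3,4,5] = [4,5] − [3,5] + [3,4],
  ∂[0,6,7] = [6,7] − [0,7] + [0,6].
The 13×5 boundary matrix has rank 5 and Smith normal form diag(1,1,1,1,1).

Now H_k = ker ∂_k / im ∂_{k+1}, so:

  H_0: rank C_0 − rank ∂_1 = 8 − 7 = 1, and the invariant factors of ∂_1 are all 1, so H_0 ≅ Z.
  H_1: rank ker ∂_1 − rank ∂_2 = (13 − 7) − 5 = 1, and the invariant factors of ∂_2 are all 1, so H_1 ≅ Z.
  H_2: rank ker ∂_2 − rank ∂_3 = (5 − 5) − 0 = 0, and there is no ∂_3, so H_2 ≅ 0.

H_0 = Z,  H_1 = Z,  H_2 = 0.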